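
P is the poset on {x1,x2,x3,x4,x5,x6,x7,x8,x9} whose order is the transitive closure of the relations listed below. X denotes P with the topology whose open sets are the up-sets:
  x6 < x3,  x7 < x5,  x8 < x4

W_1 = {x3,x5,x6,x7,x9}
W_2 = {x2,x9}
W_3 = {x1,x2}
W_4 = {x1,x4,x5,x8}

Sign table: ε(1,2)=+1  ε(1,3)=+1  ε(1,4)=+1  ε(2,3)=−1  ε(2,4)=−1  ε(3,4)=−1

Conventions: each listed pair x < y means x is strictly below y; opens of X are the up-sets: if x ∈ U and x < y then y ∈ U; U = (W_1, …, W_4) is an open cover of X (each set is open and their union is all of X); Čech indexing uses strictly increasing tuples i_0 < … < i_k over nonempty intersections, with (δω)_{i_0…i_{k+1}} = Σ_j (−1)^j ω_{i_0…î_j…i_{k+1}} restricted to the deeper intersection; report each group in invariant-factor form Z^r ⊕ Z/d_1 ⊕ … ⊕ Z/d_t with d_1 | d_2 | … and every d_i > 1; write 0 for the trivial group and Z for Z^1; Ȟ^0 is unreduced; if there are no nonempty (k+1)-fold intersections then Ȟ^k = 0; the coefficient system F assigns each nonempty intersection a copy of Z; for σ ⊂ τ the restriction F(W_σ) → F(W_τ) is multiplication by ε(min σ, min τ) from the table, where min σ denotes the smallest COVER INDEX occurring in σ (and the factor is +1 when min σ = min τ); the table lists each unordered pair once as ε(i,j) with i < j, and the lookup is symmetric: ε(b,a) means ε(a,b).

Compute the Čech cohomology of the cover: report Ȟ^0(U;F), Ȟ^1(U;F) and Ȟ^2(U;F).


nerve of the cover:
  W12={x9} W14={x5} W23={x2} W34={x1}
C dims 4,4; δ0: rk 3, SNF 1^3
Ȟ^0 = (4 − 3) − 0 = 1, so Ȟ^0 ≅ Z
Ȟ^1 = (4 − 0) − 3 = 1, so Ȟ^1 ≅ Z
Ȟ^2 = (0 − 0) − 0 = 0, so Ȟ^2 ≅ 0

Ȟ^0 ≅ Z, Ȟ^1 ≅ Z, Ȟ^2 ≅ 0


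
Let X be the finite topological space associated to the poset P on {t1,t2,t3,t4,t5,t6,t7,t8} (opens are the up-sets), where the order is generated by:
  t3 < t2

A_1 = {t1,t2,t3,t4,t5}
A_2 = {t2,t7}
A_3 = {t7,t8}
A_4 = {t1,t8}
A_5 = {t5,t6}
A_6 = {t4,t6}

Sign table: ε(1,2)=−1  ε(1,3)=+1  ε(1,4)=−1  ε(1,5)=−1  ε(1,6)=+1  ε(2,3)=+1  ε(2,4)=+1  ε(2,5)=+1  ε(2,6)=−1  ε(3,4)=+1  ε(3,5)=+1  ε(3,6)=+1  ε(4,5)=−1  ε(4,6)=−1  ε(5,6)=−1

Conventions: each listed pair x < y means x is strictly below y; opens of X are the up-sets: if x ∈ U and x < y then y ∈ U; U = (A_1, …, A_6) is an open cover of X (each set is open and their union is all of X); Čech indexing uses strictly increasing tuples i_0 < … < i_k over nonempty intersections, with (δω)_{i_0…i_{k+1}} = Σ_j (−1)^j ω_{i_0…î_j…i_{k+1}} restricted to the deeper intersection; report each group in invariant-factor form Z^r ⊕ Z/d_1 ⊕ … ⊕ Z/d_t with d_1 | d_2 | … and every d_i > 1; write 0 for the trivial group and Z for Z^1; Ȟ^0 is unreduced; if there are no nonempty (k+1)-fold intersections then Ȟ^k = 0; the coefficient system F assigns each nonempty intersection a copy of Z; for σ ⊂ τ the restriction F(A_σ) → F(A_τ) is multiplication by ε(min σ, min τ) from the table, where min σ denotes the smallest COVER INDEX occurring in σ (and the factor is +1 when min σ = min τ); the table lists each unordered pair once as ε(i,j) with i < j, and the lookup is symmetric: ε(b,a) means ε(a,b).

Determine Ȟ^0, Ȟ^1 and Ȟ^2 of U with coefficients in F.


Ȟ^0(U;F) ≅ Z, Ȟ^1(U;F) ≅ Z^2 and Ȟ^2(U;F) ≅ 0

nerve simplices:
  A12={t2} A14={t1} A15={t5} A16={t4} A23={t7} A34={t8} A56={t6}
C dims 6,7; δ0: rk 5, SNF 1^5
degree 0: 6−5−0 = 1 → Ȟ^0 ≅ Z
degree 1: 7−0−5 = 2 → Ȟ^1 ≅ Z^2
degree 2: 0−0−0 = 0 → Ȟ^2 ≅ 0


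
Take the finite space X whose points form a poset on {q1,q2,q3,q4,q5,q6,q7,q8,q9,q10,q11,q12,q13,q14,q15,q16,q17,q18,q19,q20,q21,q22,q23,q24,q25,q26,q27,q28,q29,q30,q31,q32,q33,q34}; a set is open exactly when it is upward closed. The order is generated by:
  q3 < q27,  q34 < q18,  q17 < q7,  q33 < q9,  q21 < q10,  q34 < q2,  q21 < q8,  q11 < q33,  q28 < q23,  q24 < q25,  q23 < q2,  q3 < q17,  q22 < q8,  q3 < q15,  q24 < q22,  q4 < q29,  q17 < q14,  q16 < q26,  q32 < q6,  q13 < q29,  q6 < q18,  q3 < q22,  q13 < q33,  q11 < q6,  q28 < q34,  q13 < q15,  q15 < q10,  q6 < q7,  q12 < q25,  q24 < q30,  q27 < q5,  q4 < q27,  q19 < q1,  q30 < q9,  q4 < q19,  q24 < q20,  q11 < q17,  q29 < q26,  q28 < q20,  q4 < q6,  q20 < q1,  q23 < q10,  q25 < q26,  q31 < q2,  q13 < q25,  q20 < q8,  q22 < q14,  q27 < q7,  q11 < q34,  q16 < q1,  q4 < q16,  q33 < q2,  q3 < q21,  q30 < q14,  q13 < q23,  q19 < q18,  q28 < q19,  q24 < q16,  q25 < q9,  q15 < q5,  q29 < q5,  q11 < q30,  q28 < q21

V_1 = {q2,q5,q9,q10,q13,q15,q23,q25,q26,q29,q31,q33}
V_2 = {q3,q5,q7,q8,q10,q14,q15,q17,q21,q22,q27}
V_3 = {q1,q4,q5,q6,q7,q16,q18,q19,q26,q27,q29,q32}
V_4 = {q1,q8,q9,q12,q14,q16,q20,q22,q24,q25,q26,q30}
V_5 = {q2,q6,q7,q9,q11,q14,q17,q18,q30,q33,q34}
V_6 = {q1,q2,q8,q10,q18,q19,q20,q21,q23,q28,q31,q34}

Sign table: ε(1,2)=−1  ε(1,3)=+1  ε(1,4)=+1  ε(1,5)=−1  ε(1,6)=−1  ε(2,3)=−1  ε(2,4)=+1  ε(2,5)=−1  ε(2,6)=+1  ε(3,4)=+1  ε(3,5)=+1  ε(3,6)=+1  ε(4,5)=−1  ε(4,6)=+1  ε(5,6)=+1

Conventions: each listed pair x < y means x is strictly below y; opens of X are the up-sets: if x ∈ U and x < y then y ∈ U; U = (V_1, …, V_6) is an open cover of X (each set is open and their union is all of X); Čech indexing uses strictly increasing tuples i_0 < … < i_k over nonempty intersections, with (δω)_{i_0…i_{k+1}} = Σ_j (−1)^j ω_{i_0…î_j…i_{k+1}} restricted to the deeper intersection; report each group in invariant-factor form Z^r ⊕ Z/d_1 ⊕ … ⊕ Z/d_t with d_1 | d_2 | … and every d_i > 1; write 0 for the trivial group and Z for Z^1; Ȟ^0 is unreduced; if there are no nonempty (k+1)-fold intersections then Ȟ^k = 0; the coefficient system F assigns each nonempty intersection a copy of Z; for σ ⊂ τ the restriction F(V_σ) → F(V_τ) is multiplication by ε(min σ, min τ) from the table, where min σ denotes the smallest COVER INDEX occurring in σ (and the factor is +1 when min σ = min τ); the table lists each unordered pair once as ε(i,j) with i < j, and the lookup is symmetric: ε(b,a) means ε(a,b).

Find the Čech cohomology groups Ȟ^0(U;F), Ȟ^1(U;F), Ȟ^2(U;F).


Ȟ^0 ≅ 0,  Ȟ^1 ≅ Z/2,  Ȟ^2 ≅ Z

intersection data:
  V12={q5,q10,q15} V13={q5,q26,q29} V14={q9,q25,q26} V15={q2,q9,q33} V16={q2,q10,q23,q31} V23={q5,q7,q27} V24={q8,q14,q22} V25={q7,q14,q17} V26={q8,q10,q21} V34={q1,q16,q26} V35={q6,q7,q18} V36={q1,q18,q19} V45={q9,q14,q30} V46={q1,q8,q20} V56={q2,q18,q34}
  V123={q5} V126={q10} V134={q26} V145={q9} V156={q2} V235={q7} V245={q14} V246={q8} V346={q1} V356={q18}
C dims 6,15,10; δ0: rk 6, SNF 1^5·2; δ1: rk 9, SNF 1^9
Ȟ^0 = (6 − 6) − 0 = 0, so Ȟ^0 ≅ 0
Ȟ^1 = (15 − 9) − 6 = 0 plus torsion [2], so Ȟ^1 ≅ Z/2
Ȟ^2 = (10 − 0) − 9 = 1, so Ȟ^2 ≅ Z


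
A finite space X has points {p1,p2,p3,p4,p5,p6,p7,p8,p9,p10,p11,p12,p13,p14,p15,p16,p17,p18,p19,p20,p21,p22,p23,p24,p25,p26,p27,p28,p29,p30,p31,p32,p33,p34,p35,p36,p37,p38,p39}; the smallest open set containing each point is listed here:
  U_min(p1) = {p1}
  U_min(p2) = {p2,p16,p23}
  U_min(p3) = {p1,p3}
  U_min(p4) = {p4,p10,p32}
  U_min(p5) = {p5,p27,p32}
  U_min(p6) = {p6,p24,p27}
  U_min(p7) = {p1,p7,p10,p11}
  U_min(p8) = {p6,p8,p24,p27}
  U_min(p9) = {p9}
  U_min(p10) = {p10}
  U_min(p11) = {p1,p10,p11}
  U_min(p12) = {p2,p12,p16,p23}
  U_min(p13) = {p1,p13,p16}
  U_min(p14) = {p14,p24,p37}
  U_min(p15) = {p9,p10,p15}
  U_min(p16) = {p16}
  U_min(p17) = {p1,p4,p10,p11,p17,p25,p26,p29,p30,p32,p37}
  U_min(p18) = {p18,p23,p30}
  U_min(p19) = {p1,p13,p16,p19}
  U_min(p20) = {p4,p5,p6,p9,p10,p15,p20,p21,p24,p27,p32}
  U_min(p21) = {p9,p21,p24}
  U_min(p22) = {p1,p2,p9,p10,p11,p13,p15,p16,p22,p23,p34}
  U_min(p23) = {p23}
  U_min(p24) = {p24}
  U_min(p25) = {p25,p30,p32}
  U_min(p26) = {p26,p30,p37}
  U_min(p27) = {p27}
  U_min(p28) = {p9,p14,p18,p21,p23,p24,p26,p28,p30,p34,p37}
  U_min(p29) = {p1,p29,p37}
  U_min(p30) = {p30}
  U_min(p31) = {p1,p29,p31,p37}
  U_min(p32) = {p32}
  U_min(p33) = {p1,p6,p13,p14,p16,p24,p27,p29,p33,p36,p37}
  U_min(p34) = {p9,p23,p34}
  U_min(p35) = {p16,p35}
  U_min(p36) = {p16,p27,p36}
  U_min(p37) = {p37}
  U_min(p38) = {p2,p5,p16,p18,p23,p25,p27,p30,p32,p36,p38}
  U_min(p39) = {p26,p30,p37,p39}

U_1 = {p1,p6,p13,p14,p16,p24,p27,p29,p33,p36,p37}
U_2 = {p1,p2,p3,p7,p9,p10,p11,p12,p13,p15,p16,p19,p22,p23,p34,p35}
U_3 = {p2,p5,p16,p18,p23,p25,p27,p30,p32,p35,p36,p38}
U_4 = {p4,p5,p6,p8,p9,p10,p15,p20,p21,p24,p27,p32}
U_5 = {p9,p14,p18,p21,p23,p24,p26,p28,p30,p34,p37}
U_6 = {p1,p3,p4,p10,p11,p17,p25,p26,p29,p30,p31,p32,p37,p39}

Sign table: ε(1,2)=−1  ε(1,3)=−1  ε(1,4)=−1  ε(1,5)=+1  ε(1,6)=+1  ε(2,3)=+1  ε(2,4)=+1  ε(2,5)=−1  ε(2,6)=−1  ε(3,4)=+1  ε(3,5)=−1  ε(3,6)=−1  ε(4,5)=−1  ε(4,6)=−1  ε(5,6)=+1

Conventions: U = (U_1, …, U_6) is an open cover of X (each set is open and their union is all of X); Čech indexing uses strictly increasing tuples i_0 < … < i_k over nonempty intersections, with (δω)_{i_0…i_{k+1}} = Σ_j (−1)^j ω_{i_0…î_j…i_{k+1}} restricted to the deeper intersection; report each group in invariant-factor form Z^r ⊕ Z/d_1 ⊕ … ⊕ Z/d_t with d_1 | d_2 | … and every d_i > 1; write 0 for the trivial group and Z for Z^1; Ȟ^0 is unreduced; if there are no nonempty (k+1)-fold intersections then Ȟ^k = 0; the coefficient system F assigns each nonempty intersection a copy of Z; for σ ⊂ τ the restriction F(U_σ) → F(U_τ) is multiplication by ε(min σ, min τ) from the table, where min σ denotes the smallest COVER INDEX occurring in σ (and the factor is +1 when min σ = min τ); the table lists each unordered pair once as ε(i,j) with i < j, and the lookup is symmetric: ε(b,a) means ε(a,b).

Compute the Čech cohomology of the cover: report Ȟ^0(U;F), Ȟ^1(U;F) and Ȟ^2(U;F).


intersection data:
  U12={p1,p13,p16} U13={p16,p27,p36} U14={p6,p24,p27} U15={p14,p24,p37} U16={p1,p29,p37} U23={p2,p16,p23,p35} U24={p9,p10,p15} U25={p9,p23,p34} U26={p1,p3,p10,p11} U34={p5,p27,p32} U35={p18,p23,p30} U36={p25,p30,p32} U45={p9,p21,p24} U46={p4,p10,p32} U56={p26,p30,p37}
  U123={p16} U126={p1} U134={p27} U145={p24} U156={p37} U235={p23} U245={p9} U246={p10} U346={p32} U356={p30}
C dims 6,15,10; δ0: rk 5, SNF 1^5; δ1: rk 10, SNF 1^9·2
Ȟ^0 = (6 − 5) − 0 = 1, so Ȟ^0 ≅ Z
Ȟ^1 = (15 − 10) − 5 = 0, so Ȟ^1 ≅ 0
Ȟ^2 = (10 − 0) − 10 = 0 plus torsion [2], so Ȟ^2 ≅ Z/2

Ȟ^0 = Z; Ȟ^1 = 0; Ȟ^2 = Z/2


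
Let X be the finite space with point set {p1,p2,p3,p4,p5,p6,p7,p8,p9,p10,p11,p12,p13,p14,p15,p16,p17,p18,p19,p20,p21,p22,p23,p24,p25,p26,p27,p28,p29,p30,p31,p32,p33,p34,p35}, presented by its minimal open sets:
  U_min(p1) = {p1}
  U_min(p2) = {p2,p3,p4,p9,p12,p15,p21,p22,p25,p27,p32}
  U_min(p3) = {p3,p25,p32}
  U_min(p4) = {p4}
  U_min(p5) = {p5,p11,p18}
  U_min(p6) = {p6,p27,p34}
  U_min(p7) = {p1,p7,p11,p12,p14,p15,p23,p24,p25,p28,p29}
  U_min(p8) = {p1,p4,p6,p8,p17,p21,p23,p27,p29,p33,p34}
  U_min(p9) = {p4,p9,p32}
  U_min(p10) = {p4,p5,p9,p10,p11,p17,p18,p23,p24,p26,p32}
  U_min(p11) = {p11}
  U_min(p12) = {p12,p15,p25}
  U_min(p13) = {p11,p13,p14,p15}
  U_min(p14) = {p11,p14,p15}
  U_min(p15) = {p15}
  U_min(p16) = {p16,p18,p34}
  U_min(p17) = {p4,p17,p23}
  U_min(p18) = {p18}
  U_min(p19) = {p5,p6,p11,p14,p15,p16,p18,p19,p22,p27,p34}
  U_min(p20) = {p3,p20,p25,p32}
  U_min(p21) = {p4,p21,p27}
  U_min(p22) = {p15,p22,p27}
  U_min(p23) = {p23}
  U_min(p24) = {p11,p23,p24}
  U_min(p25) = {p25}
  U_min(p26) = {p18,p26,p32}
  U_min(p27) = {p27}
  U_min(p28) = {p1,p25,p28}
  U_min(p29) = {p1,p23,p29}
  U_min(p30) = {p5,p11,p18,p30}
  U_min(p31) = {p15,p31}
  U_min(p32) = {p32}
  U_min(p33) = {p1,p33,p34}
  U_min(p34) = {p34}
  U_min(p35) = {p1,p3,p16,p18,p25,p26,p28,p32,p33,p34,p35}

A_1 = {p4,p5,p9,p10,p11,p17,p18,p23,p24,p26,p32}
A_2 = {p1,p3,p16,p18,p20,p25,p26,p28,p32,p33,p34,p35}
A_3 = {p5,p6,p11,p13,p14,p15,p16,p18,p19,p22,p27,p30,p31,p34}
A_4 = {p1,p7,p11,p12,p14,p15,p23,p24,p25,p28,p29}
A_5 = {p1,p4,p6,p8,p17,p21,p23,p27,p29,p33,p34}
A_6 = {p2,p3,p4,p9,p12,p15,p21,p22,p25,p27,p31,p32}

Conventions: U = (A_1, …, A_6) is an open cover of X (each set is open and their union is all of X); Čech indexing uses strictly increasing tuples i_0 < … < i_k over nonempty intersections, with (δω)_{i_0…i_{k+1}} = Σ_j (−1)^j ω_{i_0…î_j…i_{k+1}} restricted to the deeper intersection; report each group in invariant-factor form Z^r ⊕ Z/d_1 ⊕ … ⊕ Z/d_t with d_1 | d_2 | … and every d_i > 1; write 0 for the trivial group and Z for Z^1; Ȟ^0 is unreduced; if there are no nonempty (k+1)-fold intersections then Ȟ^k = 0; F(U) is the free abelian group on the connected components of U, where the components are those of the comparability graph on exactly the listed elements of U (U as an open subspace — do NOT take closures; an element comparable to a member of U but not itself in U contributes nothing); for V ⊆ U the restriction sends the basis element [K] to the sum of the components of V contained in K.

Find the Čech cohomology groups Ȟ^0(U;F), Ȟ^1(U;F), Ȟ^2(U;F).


nonempty intersections:
  A12={p18,p26,p32} A13={p5,p11,p18} A14={p11,p23,p24} A15={p4,p17,p23} A16={p4,p9,p32} A23={p16,p18,p34} A24={p1,p25,p28} A25={p1,p33,p34} A26={p3,p25,p32} A34={p11,p14,p15} A35={p6,p27,p34} A36={p15,p22,p27,p31} A45={p1,p23,p29} A46={p12,p15,p25} A56={p4,p21,p27}
  A123={p18} A126={p32} A134={p11} A145={p23} A156={p4} A235={p34} A245={p1} A246={p25} A346={p15} A356={p27}
components per intersection:
  A1: {p4,p5,p9,p10,p11,p17,p18,p23,p24,p26,p32}
  A2: {p1,p3,p16,p18,p20,p25,p26,p28,p32,p33,p34,p35}
  A3: {p5,p6,p11,p13,p14,p15,p16,p18,p19,p22,p27,p30,p31,p34}
  A4: {p1,p7,p11,p12,p14,p15,p23,p24,p25,p28,p29}
  A5: {p1,p4,p6,p8,p17,p21,p23,p27,p29,p33,p34}
  A6: {p2,p3,p4,p9,p12,p15,p21,p22,p25,p27,p31,p32}
  A12: {p18,p26,p32}
  A13: {p5,p11,p18}
  A14: {p11,p23,p24}
  A15: {p4,p17,p23}
  A16: {p4,p9,p32}
  A23: {p16,p18,p34}
  A24: {p1,p25,p28}
  A25: {p1,p33,p34}
  A26: {p3,p25,p32}
  A34: {p11,p14,p15}
  A35: {p6,p27,p34}
  A36: {p15,p22,p27,p31}
  A45: {p1,p23,p29}
  A46: {p12,p15,p25}
  A56: {p4,p21,p27}
  A123: {p18}
  A126: {p32}
  A134: {p11}
  A145: {p23}
  A156: {p4}
  A235: {p34}
  A245: {p1}
  A246: {p25}
  A346: {p15}
  A356: {p27}
C dims 6,15,10; δ0: rk 5, SNF 1^5; δ1: rk 10, SNF 1^9·2
Ȟ^0: (6−5)−0=1 ⇒ Z
Ȟ^1: (15−10)−5=0 ⇒ 0
Ȟ^2: (10−0)−10=0 plus torsion [2] ⇒ Z/2

Ȟ^0 = Z; Ȟ^1 = 0; Ȟ^2 = Z/2


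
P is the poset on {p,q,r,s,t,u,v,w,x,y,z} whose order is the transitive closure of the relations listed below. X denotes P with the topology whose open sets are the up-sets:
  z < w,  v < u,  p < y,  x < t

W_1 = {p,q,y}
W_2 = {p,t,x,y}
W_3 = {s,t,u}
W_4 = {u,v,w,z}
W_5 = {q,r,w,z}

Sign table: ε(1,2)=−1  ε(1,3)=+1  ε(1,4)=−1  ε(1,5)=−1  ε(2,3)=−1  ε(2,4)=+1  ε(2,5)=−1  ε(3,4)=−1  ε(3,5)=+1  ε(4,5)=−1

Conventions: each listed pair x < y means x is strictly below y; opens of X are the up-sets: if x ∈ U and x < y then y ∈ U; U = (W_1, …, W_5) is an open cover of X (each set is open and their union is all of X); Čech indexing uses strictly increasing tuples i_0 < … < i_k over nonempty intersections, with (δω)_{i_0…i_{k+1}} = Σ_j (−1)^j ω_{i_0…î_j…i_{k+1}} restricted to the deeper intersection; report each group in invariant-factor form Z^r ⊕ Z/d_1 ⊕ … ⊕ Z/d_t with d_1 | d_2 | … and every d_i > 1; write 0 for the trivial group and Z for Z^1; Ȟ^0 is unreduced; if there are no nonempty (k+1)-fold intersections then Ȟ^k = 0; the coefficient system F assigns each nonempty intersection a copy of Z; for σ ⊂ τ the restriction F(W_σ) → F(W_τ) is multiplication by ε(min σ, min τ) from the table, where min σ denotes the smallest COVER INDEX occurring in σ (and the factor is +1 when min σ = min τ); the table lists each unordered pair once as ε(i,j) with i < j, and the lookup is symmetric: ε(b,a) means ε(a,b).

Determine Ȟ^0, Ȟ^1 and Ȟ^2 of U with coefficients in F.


cover nerve:
  W12={p,y} W15={q} W23={t} W34={u} W45={w,z}
C dims 5,5; δ0: rk 5, SNF 1^4·2
Ȟ^0: (5−5)−0=0 ⇒ 0
Ȟ^1: (5−0)−5=0 plus torsion [2] ⇒ Z/2
Ȟ^2: (0−0)−0=0 ⇒ 0

Ȟ^0 = 0, Ȟ^1 = Z/2, Ȟ^2 = 0


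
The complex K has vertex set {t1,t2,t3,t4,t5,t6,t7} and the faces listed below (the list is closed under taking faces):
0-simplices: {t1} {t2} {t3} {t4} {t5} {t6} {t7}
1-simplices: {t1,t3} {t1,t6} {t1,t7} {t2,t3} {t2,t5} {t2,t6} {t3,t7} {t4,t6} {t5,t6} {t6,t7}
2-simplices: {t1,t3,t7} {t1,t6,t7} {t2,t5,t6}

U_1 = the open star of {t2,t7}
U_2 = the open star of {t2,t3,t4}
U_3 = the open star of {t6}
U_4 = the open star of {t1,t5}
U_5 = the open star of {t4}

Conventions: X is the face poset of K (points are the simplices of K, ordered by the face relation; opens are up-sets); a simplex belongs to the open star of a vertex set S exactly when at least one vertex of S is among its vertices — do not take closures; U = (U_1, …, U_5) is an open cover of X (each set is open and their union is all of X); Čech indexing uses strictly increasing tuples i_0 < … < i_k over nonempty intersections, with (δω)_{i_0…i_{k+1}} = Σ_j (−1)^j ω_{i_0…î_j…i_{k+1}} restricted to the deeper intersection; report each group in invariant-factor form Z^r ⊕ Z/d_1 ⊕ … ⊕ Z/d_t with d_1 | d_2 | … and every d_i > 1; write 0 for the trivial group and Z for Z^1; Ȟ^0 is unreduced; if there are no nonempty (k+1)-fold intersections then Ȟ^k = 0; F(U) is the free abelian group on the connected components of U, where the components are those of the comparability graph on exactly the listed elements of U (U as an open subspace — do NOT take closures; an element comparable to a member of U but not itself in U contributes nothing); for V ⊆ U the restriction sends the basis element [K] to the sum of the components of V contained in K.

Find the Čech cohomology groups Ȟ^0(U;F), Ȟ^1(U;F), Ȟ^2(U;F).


Ȟ^0 ≅ Z,  Ȟ^1 ≅ Z,  Ȟ^2 ≅ 0

intersection data:
  U1={{t2},{t7},{t1,t7},{t2,t3},{t2,t5},{t2,t6},{t3,t7},{t6,t7},{t1,t3,t7},{t1,t6,t7},{t2,t5,t6}} U2={{t2},{t3},{t4},{t1,t3},{t2,t3},{t2,t5},{t2,t6},{t3,t7},{t4,t6},{t1,t3,t7},{t2,t5,t6}} U3={{t6},{t1,t6},{t2,t6},{t4,t6},{t5,t6},{t6,t7},{t1,t6,t7},{t2,t5,t6}} U4={{t1},{t5},{t1,t3},{t1,t6},{t1,t7},{t2,t5},{t5,t6},{t1,t3,t7},{t1,t6,t7},{t2,t5,t6}} U5={{t4},{t4,t6}}
  U12={{t2},{t2,t3},{t2,t5},{t2,t6},{t3,t7},{t1,t3,t7},{t2,t5,t6}} U13={{t2,t6},{t6,t7},{t1,t6,t7},{t2,t5,t6}} U14={{t1,t7},{t2,t5},{t1,t3,t7},{t1,t6,t7},{t2,t5,t6}} U23={{t2,t6},{t4,t6},{t2,t5,t6}} U24={{t1,t3},{t2,t5},{t1,t3,t7},{t2,t5,t6}} U25={{t4},{t4,t6}} U34={{t1,t6},{t5,t6},{t1,t6,t7},{t2,t5,t6}} U35={{t4,t6}}
  U123={{t2,t6},{t2,t5,t6}} U124={{t2,t5},{t1,t3,t7},{t2,t5,t6}} U134={{t1,t6,t7},{t2,t5,t6}} U234={{t2,t5,t6}} U235={{t4,t6}}
  U1234={{t2,t5,t6}}
components per intersection:
  U1: {{t2},{t2,t3},{t2,t5},{t2,t6},{t2,t5,t6}} {{t7},{t1,t7},{t3,t7},{t6,t7},{t1,t3,t7},{t1,t6,t7}}
  U2: {{t2},{t3},{t1,t3},{t2,t3},{t2,t5},{t2,t6},{t3,t7},{t1,t3,t7},{t2,t5,t6}} {{t4},{t4,t6}}
  U3: {{t6},{t1,t6},{t2,t6},{t4,t6},{t5,t6},{t6,t7},{t1,t6,t7},{t2,t5,t6}}
  U4: {{t1},{t1,t3},{t1,t6},{t1,t7},{t1,t3,t7},{t1,t6,t7}} {{t5},{t2,t5},{t5,t6},{t2,t5,t6}}
  U5: {{t4},{t4,t6}}
  U12: {{t2},{t2,t3},{t2,t5},{t2,t6},{t2,t5,t6}} {{t3,t7},{t1,t3,t7}}
  U13: {{t2,t6},{t2,t5,t6}} {{t6,t7},{t1,t6,t7}}
  U14: {{t1,t7},{t1,t3,t7},{t1,t6,t7}} {{t2,t5},{t2,t5,t6}}
  U23: {{t2,t6},{t2,t5,t6}} {{t4,t6}}
  U24: {{t1,t3},{t1,t3,t7}} {{t2,t5},{t2,t5,t6}}
  U25: {{t4},{t4,t6}}
  U34: {{t1,t6},{t1,t6,t7}} {{t5,t6},{t2,t5,t6}}
  U35: {{t4,t6}}
  U123: {{t2,t6},{t2,t5,t6}}
  U124: {{t2,t5},{t2,t5,t6}} {{t1,t3,t7}}
  U134: {{t1,t6,t7}} {{t2,t5,t6}}
  U234: {{t2,t5,t6}}
  U235: {{t4,t6}}
  U1234: {{t2,t5,t6}}
C dims 8,14,7,1; δ0: rk 7, SNF 1^7; δ1: rk 6, SNF 1^6; δ2: rk 1, SNF 1^1
Ȟ^0 = (8 − 7) − 0 = 1, so Ȟ^0 ≅ Z
Ȟ^1 = (14 − 6) − 7 = 1, so Ȟ^1 ≅ Z
Ȟ^2 = (7 − 1) − 6 = 0, so Ȟ^2 ≅ 0


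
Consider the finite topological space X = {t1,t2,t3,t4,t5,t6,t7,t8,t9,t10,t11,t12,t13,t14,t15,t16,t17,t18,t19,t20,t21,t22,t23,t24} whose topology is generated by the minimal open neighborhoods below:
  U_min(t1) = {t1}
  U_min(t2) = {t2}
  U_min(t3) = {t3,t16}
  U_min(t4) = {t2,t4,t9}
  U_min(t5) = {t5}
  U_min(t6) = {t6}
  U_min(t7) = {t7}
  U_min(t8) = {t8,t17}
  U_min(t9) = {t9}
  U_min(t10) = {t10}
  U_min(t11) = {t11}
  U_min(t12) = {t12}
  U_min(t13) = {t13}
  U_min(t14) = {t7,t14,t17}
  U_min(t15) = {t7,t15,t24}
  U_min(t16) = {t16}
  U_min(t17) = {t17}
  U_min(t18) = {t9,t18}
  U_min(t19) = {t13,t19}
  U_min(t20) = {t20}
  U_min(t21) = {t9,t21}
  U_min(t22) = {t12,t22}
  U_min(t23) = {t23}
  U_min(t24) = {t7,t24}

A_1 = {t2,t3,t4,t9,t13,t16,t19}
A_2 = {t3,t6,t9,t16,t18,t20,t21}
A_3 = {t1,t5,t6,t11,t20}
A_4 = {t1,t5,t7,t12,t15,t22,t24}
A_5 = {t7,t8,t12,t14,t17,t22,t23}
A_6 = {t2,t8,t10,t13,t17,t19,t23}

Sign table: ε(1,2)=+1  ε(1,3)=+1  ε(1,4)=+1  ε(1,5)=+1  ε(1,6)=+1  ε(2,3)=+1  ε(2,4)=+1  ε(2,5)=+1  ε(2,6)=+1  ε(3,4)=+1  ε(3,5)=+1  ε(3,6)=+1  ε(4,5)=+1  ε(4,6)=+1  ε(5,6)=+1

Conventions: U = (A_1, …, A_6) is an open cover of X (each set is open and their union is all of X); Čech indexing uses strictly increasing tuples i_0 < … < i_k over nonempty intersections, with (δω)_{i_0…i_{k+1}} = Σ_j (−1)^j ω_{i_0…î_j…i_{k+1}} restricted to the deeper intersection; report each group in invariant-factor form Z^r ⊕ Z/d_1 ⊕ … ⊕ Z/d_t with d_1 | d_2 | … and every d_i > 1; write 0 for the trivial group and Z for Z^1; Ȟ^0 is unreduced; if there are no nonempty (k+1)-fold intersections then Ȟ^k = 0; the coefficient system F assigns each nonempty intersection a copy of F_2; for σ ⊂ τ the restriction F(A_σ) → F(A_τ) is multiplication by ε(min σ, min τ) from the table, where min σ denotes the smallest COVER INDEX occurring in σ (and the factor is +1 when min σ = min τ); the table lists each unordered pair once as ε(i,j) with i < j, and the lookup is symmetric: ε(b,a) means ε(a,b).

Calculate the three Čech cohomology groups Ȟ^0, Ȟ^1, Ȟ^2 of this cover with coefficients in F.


Ȟ^0 ≅ Z/2, Ȟ^1 ≅ Z/2 and Ȟ^2 ≅ 0

nonempty overlaps:
  A12={t3,t9,t16} A16={t2,t13,t19} A23={t6,t20} A34={t1,t5} A45={t7,t12,t22} A56={t8,t17,t23}
C dims 6,6; δ0: rk_F2 5
degree 0: 6−5−0 = 1 → Ȟ^0 ≅ Z/2
degree 1: 6−0−5 = 1 → Ȟ^1 ≅ Z/2
degree 2: 0−0−0 = 0 → Ȟ^2 ≅ 0


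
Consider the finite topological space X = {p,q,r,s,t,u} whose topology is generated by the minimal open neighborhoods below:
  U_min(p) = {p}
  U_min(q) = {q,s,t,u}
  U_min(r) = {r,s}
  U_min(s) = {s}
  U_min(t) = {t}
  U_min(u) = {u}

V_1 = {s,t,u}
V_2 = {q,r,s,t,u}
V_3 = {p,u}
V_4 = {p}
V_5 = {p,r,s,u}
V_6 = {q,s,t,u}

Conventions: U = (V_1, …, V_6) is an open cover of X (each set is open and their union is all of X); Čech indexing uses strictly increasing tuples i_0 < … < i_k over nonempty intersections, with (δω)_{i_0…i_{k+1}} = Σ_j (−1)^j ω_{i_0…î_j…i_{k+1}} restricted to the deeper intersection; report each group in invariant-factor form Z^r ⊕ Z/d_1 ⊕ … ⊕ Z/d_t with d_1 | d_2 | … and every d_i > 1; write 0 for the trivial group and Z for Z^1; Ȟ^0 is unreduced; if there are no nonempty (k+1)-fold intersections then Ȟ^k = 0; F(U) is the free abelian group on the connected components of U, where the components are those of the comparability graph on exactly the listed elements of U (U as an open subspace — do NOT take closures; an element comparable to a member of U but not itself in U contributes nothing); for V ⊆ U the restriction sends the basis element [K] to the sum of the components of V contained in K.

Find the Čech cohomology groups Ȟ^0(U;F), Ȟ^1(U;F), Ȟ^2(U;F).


Ȟ^0 ≅ Z^2; Ȟ^1 ≅ 0; Ȟ^2 ≅ 0

nonempty overlaps:
  V12={s,t,u} V13={u} V15={s,u} V16={s,t,u} V23={u} V25={r,s,u} V26={q,s,t,u} V34={p} V35={p,u} V36={u} V45={p} V56={s,u}
  V123={u} V125={s,u} V126={s,t,u} V135={u} V136={u} V156={s,u} V235={u} V236={u} V256={s,u} V345={p} V356={u}
  V1235={u} V1236={u} V1256={s,u} V1356={u} V2356={u}
  V12356={u}
components per intersection:
  V1: {s} {t} {u}
  V2: {q,r,s,t,u}
  V3: {p} {u}
  V4: {p}
  V5: {p} {r,s} {u}
  V6: {q,s,t,u}
  V12: {s} {t} {u}
  V13: {u}
  V15: {s} {u}
  V16: {s} {t} {u}
  V23: {u}
  V25: {r,s} {u}
  V26: {q,s,t,u}
  V34: {p}
  V35: {p} {u}
  V36: {u}
  V45: {p}
  V56: {s} {u}
  V123: {u}
  V125: {s} {u}
  V126: {s} {t} {u}
  V135: {u}
  V136: {u}
  V156: {s} {u}
  V235: {u}
  V236: {u}
  V256: {s} {u}
  V345: {p}
  V356: {u}
  V1235: {u}
  V1236: {u}
  V1256: {s} {u}
  V1356: {u}
  V2356: {u}
  V12356: {u}
C dims 11,20,16,6; δ0: rk 9, SNF 1^9; δ1: rk 11, SNF 1^11; δ2: rk 5, SNF 1^5
degree 0: 11−9−0 = 2 → Ȟ^0 ≅ Z^2
degree 1: 20−11−9 = 0 → Ȟ^1 ≅ 0
degree 2: 16−5−11 = 0 → Ȟ^2 ≅ 0


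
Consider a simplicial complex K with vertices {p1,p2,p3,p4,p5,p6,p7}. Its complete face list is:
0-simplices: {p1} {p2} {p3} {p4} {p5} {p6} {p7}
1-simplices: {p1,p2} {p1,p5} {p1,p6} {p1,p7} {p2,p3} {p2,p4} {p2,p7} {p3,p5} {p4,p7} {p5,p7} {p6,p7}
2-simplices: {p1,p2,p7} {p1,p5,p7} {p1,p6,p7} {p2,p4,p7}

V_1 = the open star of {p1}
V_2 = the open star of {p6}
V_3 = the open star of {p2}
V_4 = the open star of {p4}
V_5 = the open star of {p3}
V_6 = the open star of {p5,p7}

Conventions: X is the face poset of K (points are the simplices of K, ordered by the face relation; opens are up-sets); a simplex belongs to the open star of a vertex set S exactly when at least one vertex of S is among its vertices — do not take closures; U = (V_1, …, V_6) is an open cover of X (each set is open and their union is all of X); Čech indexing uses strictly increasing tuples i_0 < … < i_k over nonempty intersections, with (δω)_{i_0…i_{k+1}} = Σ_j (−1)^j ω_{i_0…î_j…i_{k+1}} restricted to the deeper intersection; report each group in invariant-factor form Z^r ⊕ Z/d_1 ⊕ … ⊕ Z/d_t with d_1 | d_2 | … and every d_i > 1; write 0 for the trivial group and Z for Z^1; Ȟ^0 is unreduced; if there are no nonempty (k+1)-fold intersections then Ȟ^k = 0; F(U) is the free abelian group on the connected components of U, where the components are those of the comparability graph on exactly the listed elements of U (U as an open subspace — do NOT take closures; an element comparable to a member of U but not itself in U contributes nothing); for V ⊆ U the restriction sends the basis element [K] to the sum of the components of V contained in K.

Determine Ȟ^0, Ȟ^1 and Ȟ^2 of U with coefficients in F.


Ȟ^0 ≅ Z, Ȟ^1 ≅ Z and Ȟ^2 ≅ 0

nerve simplices:
  V1={{p1},{p1,p2},{p1,p5},{p1,p6},{p1,p7},{p1,p2,p7},{p1,p5,p7},{p1,p6,p7}} V2={{p6},{p1,p6},{p6,p7},{p1,p6,p7}} V3={{p2},{p1,p2},{p2,p3},{p2,p4},{p2,p7},{p1,p2,p7},{p2,p4,p7}} V4={{p4},{p2,p4},{p4,p7},{p2,p4,p7}} V5={{p3},{p2,p3},{p3,p5}} V6={{p5},{p7},{p1,p5},{p1,p7},{p2,p7},{p3,p5},{p4,p7},{p5,p7},{p6,p7},{p1,p2,p7},{p1,p5,p7},{p1,p6,p7},{p2,p4,p7}}
  V12={{p1,p6},{p1,p6,p7}} V13={{p1,p2},{p1,p2,p7}} V16={{p1,p5},{p1,p7},{p1,p2,p7},{p1,p5,p7},{p1,p6,p7}} V26={{p6,p7},{p1,p6,p7}} V34={{p2,p4},{p2,p4,p7}} V35={{p2,p3}} V36={{p2,p7},{p1,p2,p7},{p2,p4,p7}} V46={{p4,p7},{p2,p4,p7}} V56={{p3,p5}}
  V126={{p1,p6,p7}} V136={{p1,p2,p7}} V346={{p2,p4,p7}}
components per intersection:
  V1: {{p1},{p1,p2},{p1,p5},{p1,p6},{p1,p7},{p1,p2,p7},{p1,p5,p7},{p1,p6,p7}}
  V2: {{p6},{p1,p6},{p6,p7},{p1,p6,p7}}
  V3: {{p2},{p1,p2},{p2,p3},{p2,p4},{p2,p7},{p1,p2,p7},{p2,p4,p7}}
  V4: {{p4},{p2,p4},{p4,p7},{p2,p4,p7}}
  V5: {{p3},{p2,p3},{p3,p5}}
  V6: {{p5},{p7},{p1,p5},{p1,p7},{p2,p7},{p3,p5},{p4,p7},{p5,p7},{p6,p7},{p1,p2,p7},{p1,p5,p7},{p1,p6,p7},{p2,p4,p7}}
  V12: {{p1,p6},{p1,p6,p7}}
  V13: {{p1,p2},{p1,p2,p7}}
  V16: {{p1,p5},{p1,p7},{p1,p2,p7},{p1,p5,p7},{p1,p6,p7}}
  V26: {{p6,p7},{p1,p6,p7}}
  V34: {{p2,p4},{p2,p4,p7}}
  V35: {{p2,p3}}
  V36: {{p2,p7},{p1,p2,p7},{p2,p4,p7}}
  V46: {{p4,p7},{p2,p4,p7}}
  V56: {{p3,p5}}
  V126: {{p1,p6,p7}}
  V136: {{p1,p2,p7}}
  V346: {{p2,p4,p7}}
C dims 6,9,3; δ0: rk 5, SNF 1^5; δ1: rk 3, SNF 1^3
degree 0: 6−5−0 = 1 → Ȟ^0 ≅ Z
degree 1: 9−3−5 = 1 → Ȟ^1 ≅ Z
degree 2: 3−0−3 = 0 → Ȟ^2 ≅ 0


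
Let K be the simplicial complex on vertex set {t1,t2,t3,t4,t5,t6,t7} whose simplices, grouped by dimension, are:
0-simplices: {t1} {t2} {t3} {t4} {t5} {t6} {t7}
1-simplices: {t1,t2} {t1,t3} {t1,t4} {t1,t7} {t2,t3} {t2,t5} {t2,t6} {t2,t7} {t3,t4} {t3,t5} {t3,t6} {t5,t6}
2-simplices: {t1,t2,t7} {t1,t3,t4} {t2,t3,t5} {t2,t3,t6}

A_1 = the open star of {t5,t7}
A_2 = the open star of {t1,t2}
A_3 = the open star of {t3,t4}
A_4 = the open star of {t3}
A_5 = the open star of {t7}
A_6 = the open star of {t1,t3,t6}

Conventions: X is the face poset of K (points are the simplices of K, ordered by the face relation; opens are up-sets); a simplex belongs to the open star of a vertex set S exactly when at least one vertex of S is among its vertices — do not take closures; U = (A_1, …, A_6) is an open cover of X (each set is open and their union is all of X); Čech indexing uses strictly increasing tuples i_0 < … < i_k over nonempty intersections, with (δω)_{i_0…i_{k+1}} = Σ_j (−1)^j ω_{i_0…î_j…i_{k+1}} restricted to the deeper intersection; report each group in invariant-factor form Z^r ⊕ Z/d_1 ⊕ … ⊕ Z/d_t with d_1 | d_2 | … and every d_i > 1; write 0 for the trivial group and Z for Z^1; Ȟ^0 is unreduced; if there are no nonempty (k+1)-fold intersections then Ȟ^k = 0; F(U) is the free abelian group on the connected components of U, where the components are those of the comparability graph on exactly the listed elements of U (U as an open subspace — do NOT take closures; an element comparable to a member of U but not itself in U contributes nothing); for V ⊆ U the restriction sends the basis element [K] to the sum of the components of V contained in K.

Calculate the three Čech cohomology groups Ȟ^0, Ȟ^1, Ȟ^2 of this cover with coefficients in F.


cover nerve:
  A1={{t5},{t7},{t1,t7},{t2,t5},{t2,t7},{t3,t5},{t5,t6},{t1,t2,t7},{t2,t3,t5}} A2={{t1},{t2},{t1,t2},{t1,t3},{t1,t4},{t1,t7},{t2,t3},{t2,t5},{t2,t6},{t2,t7},{t1,t2,t7},{t1,t3,t4},{t2,t3,t5},{t2,t3,t6}} A3={{t3},{t4},{t1,t3},{t1,t4},{t2,t3},{t3,t4},{t3,t5},{t3,t6},{t1,t3,t4},{t2,t3,t5},{t2,t3,t6}} A4={{t3},{t1,t3},{t2,t3},{t3,t4},{t3,t5},{t3,t6},{t1,t3,t4},{t2,t3,t5},{t2,t3,t6}} A5={{t7},{t1,t7},{t2,t7},{t1,t2,t7}} A6={{t1},{t3},{t6},{t1,t2},{t1,t3},{t1,t4},{t1,t7},{t2,t3},{t2,t6},{t3,t4},{t3,t5},{t3,t6},{t5,t6},{t1,t2,t7},{t1,t3,t4},{t2,t3,t5},{t2,t3,t6}}
  A12={{t1,t7},{t2,t5},{t2,t7},{t1,t2,t7},{t2,t3,t5}} A13={{t3,t5},{t2,t3,t5}} A14={{t3,t5},{t2,t3,t5}} A15={{t7},{t1,t7},{t2,t7},{t1,t2,t7}} A16={{t1,t7},{t3,t5},{t5,t6},{t1,t2,t7},{t2,t3,t5}} A23={{t1,t3},{t1,t4},{t2,t3},{t1,t3,t4},{t2,t3,t5},{t2,t3,t6}} A24={{t1,t3},{t2,t3},{t1,t3,t4},{t2,t3,t5},{t2,t3,t6}} A25={{t1,t7},{t2,t7},{t1,t2,t7}} A26={{t1},{t1,t2},{t1,t3},{t1,t4},{t1,t7},{t2,t3},{t2,t6},{t1,t2,t7},{t1,t3,t4},{t2,t3,t5},{t2,t3,t6}} A34={{t3},{t1,t3},{t2,t3},{t3,t4},{t3,t5},{t3,t6},{t1,t3,t4},{t2,t3,t5},{t2,t3,t6}} A36={{t3},{t1,t3},{t1,t4},{t2,t3},{t3,t4},{t3,t5},{t3,t6},{t1,t3,t4},{t2,t3,t5},{t2,t3,t6}} A46={{t3},{t1,t3},{t2,t3},{t3,t4},{t3,t5},{t3,t6},{t1,t3,t4},{t2,t3,t5},{t2,t3,t6}} A56={{t1,t7},{t1,t2,t7}}
  A123={{t2,t3,t5}} A124={{t2,t3,t5}} A125={{t1,t7},{t2,t7},{t1,t2,t7}} A126={{t1,t7},{t1,t2,t7},{t2,t3,t5}} A134={{t3,t5},{t2,t3,t5}} A136={{t3,t5},{t2,t3,t5}} A146={{t3,t5},{t2,t3,t5}} A156={{t1,t7},{t1,t2,t7}} A234={{t1,t3},{t2,t3},{t1,t3,t4},{t2,t3,t5},{t2,t3,t6}} A236={{t1,t3},{t1,t4},{t2,t3},{t1,t3,t4},{t2,t3,t5},{t2,t3,t6}} A246={{t1,t3},{t2,t3},{t1,t3,t4},{t2,t3,t5},{t2,t3,t6}} A256={{t1,t7},{t1,t2,t7}} A346={{t3},{t1,t3},{t2,t3},{t3,t4},{t3,t5},{t3,t6},{t1,t3,t4},{t2,t3,t5},{t2,t3,t6}}
  A1234={{t2,t3,t5}} A1236={{t2,t3,t5}} A1246={{t2,t3,t5}} A1256={{t1,t7},{t1,t2,t7}} A1346={{t3,t5},{t2,t3,t5}} A2346={{t1,t3},{t2,t3},{t1,t3,t4},{t2,t3,t5},{t2,t3,t6}}
  A12346={{t2,t3,t5}}
components per intersection:
  A1: {{t5},{t2,t5},{t3,t5},{t5,t6},{t2,t3,t5}} {{t7},{t1,t7},{t2,t7},{t1,t2,t7}}
  A2: {{t1},{t2},{t1,t2},{t1,t3},{t1,t4},{t1,t7},{t2,t3},{t2,t5},{t2,t6},{t2,t7},{t1,t2,t7},{t1,t3,t4},{t2,t3,t5},{t2,t3,t6}}
  A3: {{t3},{t4},{t1,t3},{t1,t4},{t2,t3},{t3,t4},{t3,t5},{t3,t6},{t1,t3,t4},{t2,t3,t5},{t2,t3,t6}}
  A4: {{t3},{t1,t3},{t2,t3},{t3,t4},{t3,t5},{t3,t6},{t1,t3,t4},{t2,t3,t5},{t2,t3,t6}}
  A5: {{t7},{t1,t7},{t2,t7},{t1,t2,t7}}
  A6: {{t1},{t3},{t6},{t1,t2},{t1,t3},{t1,t4},{t1,t7},{t2,t3},{t2,t6},{t3,t4},{t3,t5},{t3,t6},{t5,t6},{t1,t2,t7},{t1,t3,t4},{t2,t3,t5},{t2,t3,t6}}
  A12: {{t1,t7},{t2,t7},{t1,t2,t7}} {{t2,t5},{t2,t3,t5}}
  A13: {{t3,t5},{t2,t3,t5}}
  A14: {{t3,t5},{t2,t3,t5}}
  A15: {{t7},{t1,t7},{t2,t7},{t1,t2,t7}}
  A16: {{t1,t7},{t1,t2,t7}} {{t3,t5},{t2,t3,t5}} {{t5,t6}}
  A23: {{t1,t3},{t1,t4},{t1,t3,t4}} {{t2,t3},{t2,t3,t5},{t2,t3,t6}}
  A24: {{t1,t3},{t1,t3,t4}} {{t2,t3},{t2,t3,t5},{t2,t3,t6}}
  A25: {{t1,t7},{t2,t7},{t1,t2,t7}}
  A26: {{t1},{t1,t2},{t1,t3},{t1,t4},{t1,t7},{t1,t2,t7},{t1,t3,t4}} {{t2,t3},{t2,t6},{t2,t3,t5},{t2,t3,t6}}
  A34: {{t3},{t1,t3},{t2,t3},{t3,t4},{t3,t5},{t3,t6},{t1,t3,t4},{t2,t3,t5},{t2,t3,t6}}
  A36: {{t3},{t1,t3},{t1,t4},{t2,t3},{t3,t4},{t3,t5},{t3,t6},{t1,t3,t4},{t2,t3,t5},{t2,t3,t6}}
  A46: {{t3},{t1,t3},{t2,t3},{t3,t4},{t3,t5},{t3,t6},{t1,t3,t4},{t2,t3,t5},{t2,t3,t6}}
  A56: {{t1,t7},{t1,t2,t7}}
  A123: {{t2,t3,t5}}
  A124: {{t2,t3,t5}}
  A125: {{t1,t7},{t2,t7},{t1,t2,t7}}
  A126: {{t1,t7},{t1,t2,t7}} {{t2,t3,t5}}
  A134: {{t3,t5},{t2,t3,t5}}
  A136: {{t3,t5},{t2,t3,t5}}
  A146: {{t3,t5},{t2,t3,t5}}
  A156: {{t1,t7},{t1,t2,t7}}
  A234: {{t1,t3},{t1,t3,t4}} {{t2,t3},{t2,t3,t5},{t2,t3,t6}}
  A236: {{t1,t3},{t1,t4},{t1,t3,t4}} {{t2,t3},{t2,t3,t5},{t2,t3,t6}}
  A246: {{t1,t3},{t1,t3,t4}} {{t2,t3},{t2,t3,t5},{t2,t3,t6}}
  A256: {{t1,t7},{t1,t2,t7}}
  A346: {{t3},{t1,t3},{t2,t3},{t3,t4},{t3,t5},{t3,t6},{t1,t3,t4},{t2,t3,t5},{t2,t3,t6}}
  A1234: {{t2,t3,t5}}
  A1236: {{t2,t3,t5}}
  A1246: {{t2,t3,t5}}
  A1256: {{t1,t7},{t1,t2,t7}}
  A1346: {{t3,t5},{t2,t3,t5}}
  A2346: {{t1,t3},{t1,t3,t4}} {{t2,t3},{t2,t3,t5},{t2,t3,t6}}
  A12346: {{t2,t3,t5}}
C dims 7,19,17,7; δ0: rk 6, SNF 1^6; δ1: rk 11, SNF 1^11; δ2: rk 6, SNF 1^6
Ȟ^0: (7−6)−0=1 ⇒ Z
Ȟ^1: (19−11)−6=2 ⇒ Z^2
Ȟ^2: (17−6)−11=0 ⇒ 0

Ȟ^0 ≅ Z,  Ȟ^1 ≅ Z^2,  Ȟ^2 ≅ 0


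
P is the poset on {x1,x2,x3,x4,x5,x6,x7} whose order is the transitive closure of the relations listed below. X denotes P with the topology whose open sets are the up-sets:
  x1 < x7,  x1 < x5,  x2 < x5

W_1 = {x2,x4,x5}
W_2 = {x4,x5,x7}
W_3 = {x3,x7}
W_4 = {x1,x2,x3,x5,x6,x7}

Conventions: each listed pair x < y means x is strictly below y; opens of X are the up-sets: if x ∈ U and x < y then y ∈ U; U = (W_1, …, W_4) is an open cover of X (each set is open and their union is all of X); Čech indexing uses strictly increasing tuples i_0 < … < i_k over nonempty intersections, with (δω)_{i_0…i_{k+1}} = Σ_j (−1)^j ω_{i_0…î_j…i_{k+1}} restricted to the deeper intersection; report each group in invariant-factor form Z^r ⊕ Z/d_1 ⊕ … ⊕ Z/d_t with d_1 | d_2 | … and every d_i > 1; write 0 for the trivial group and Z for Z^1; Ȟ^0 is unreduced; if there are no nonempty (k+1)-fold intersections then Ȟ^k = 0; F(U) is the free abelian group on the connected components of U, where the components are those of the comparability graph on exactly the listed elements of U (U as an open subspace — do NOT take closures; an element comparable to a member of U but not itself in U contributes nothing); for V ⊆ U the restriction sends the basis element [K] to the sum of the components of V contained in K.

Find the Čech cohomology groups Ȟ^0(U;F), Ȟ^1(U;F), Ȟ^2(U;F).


nonempty overlaps:
  W12={x4,x5} W14={x2,x5} W23={x7} W24={x5,x7} W34={x3,x7}
  W124={x5} W234={x7}
components per intersection:
  W1: {x2,x5} {x4}
  W2: {x4} {x5} {x7}
  W3: {x3} {x7}
  W4: {x1,x2,x5,x7} {x3} {x6}
  W12: {x4} {x5}
  W14: {x2,x5}
  W23: {x7}
  W24: {x5} {x7}
  W34: {x3} {x7}
  W124: {x5}
  W234: {x7}
C dims 10,8,2; δ0: rk 6, SNF 1^6; δ1: rk 2, SNF 1^2
degree 0: 10−6−0 = 4 → Ȟ^0 ≅ Z^4
degree 1: 8−2−6 = 0 → Ȟ^1 ≅ 0
degree 2: 2−0−2 = 0 → Ȟ^2 ≅ 0

Ȟ^0 ≅ Z^4; Ȟ^1 ≅ 0; Ȟ^2 ≅ 0


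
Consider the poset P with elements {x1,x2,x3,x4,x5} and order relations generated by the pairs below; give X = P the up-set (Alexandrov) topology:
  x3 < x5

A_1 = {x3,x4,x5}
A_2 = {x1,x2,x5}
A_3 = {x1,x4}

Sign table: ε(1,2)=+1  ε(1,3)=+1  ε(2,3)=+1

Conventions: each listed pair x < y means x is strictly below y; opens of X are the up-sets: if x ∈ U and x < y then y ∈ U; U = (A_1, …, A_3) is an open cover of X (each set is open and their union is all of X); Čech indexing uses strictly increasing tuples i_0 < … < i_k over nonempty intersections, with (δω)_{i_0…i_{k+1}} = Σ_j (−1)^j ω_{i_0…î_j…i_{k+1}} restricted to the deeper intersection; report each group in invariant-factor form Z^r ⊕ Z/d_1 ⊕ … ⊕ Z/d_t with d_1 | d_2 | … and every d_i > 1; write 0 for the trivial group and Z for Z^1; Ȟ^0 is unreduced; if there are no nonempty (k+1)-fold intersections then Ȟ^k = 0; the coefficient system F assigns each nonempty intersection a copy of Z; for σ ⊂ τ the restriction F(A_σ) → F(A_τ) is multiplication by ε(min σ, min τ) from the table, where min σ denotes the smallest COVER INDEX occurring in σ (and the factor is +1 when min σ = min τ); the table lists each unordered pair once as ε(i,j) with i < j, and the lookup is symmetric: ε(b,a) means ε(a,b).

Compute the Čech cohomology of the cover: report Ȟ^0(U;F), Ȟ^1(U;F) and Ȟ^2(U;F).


nonempty overlaps:
  A12={x5} A13={x4} A23={x1}
C dims 3,3; δ0: rk 2, SNF 1^2
degree 0: 3−2−0 = 1 → Ȟ^0 ≅ Z
degree 1: 3−0−2 = 1 → Ȟ^1 ≅ Z
degree 2: 0−0−0 = 0 → Ȟ^2 ≅ 0

Ȟ^0(U;F) ≅ Z, Ȟ^1(U;F) ≅ Z and Ȟ^2(U;F) ≅ 0


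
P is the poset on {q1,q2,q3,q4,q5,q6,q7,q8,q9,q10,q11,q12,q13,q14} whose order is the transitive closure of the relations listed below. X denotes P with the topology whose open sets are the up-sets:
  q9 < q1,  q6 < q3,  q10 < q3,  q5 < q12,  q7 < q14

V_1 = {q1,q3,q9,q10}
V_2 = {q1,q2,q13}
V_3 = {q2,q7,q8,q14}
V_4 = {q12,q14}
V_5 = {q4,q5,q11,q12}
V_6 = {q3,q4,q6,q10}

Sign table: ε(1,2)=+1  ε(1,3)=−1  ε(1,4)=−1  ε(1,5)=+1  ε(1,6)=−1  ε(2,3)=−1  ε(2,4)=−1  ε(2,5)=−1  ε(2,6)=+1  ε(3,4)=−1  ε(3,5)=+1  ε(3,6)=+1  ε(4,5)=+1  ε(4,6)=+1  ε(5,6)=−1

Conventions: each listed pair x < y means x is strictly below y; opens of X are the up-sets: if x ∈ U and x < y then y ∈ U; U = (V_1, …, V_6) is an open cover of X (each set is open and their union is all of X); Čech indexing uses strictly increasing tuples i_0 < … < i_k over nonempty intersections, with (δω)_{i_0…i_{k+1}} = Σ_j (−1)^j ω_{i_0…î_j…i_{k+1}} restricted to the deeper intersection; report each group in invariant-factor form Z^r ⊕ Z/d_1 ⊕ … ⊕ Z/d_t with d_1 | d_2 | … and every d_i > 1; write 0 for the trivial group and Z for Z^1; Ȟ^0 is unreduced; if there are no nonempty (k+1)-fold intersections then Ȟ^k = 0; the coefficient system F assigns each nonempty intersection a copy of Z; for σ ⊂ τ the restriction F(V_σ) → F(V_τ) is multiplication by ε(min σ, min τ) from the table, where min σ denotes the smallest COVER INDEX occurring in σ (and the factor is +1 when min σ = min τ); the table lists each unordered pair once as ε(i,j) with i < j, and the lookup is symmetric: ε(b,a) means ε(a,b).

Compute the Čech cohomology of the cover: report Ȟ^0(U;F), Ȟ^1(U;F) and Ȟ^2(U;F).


nerve simplices:
  V12={q1} V16={q3,q10} V23={q2} V34={q14} V45={q12} V56={q4}
C dims 6,6; δ0: rk 5, SNF 1^5
degree 0: 6−5−0 = 1 → Ȟ^0 ≅ Z
degree 1: 6−0−5 = 1 → Ȟ^1 ≅ Z
degree 2: 0−0−0 = 0 → Ȟ^2 ≅ 0

Ȟ^0(U;F) ≅ Z,  Ȟ^1(U;F) ≅ Z,  Ȟ^2(U;F) ≅ 0


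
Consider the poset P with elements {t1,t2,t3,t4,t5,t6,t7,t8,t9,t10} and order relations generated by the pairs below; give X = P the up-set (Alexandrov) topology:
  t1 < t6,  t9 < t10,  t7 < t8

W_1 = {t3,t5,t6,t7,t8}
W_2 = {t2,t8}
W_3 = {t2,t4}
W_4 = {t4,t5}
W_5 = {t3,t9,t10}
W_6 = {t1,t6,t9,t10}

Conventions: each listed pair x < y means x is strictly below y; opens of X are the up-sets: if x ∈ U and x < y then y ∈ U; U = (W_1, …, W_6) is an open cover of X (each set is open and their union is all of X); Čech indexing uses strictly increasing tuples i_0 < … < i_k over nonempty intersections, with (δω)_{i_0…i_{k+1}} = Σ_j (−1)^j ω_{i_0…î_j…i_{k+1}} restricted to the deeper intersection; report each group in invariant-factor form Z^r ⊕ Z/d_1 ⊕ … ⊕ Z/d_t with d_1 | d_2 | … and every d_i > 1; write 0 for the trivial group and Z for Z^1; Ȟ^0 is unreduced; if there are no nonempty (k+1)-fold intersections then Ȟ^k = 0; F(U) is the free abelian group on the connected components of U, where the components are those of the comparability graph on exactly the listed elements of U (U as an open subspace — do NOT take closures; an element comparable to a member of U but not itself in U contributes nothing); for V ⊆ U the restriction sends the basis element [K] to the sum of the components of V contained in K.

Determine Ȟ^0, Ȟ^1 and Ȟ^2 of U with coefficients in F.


Ȟ^0 = Z^7, Ȟ^1 = 0 and Ȟ^2 = 0

cover nerve:
  W12={t8} W14={t5} W15={t3} W16={t6} W23={t2} W34={t4} W56={t9,t10}
components per intersection:
  W1: {t3} {t5} {t6} {t7,t8}
  W2: {t2} {t8}
  W3: {t2} {t4}
  W4: {t4} {t5}
  W5: {t3} {t9,t10}
  W6: {t1,t6} {t9,t10}
  W12: {t8}
  W14: {t5}
  W15: {t3}
  W16: {t6}
  W23: {t2}
  W34: {t4}
  W56: {t9,t10}
C dims 14,7; δ0: rk 7, SNF 1^7
Ȟ^0: (14−7)−0=7 ⇒ Z^7
Ȟ^1: (7−0)−7=0 ⇒ 0
Ȟ^2: (0−0)−0=0 ⇒ 0
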